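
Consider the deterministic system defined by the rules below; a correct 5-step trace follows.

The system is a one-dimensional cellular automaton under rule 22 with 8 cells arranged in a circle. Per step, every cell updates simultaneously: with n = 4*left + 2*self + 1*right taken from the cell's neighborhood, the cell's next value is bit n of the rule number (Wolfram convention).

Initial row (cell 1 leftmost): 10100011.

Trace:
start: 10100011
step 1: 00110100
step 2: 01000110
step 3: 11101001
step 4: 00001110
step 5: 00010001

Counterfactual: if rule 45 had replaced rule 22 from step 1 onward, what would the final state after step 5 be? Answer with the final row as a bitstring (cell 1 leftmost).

11010100

(re-executing steps 1..5 under rule 45; state before step 1: 10100011)
step 1: 01101010
step 2: 01011110
step 3: 01110000
step 4: 01000111
step 5: 11010100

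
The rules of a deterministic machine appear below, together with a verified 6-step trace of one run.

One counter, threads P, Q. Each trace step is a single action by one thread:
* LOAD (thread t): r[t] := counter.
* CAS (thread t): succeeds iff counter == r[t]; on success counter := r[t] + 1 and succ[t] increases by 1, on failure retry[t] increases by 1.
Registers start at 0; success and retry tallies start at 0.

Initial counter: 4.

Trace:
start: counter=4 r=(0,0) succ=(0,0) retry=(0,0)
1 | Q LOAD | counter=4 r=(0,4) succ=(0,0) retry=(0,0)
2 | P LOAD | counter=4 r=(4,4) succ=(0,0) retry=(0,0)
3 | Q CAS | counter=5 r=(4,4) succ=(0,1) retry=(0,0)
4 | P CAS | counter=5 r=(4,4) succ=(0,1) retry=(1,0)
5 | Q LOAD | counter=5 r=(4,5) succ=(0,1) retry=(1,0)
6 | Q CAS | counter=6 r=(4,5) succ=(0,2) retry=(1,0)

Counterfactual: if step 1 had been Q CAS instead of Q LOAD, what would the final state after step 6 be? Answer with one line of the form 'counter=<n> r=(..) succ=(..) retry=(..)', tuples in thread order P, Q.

counter=6 r=(4,5) succ=(1,1) retry=(0,2)

(re-executing from step 1 with the substitution; state before step 1: counter=4 r=(0,0) succ=(0,0) retry=(0,0))
1 | Q CAS | counter=4 r=(0,0) succ=(0,0) retry=(0,1)
2 | P LOAD | counter=4 r=(4,0) succ=(0,0) retry=(0,1)
3 | Q CAS | counter=4 r=(4,0) succ=(0,0) retry=(0,2)
4 | P CAS | counter=5 r=(4,0) succ=(1,0) retry=(0,2)
5 | Q LOAD | counter=5 r=(4,5) succ=(1,0) retry=(0,2)
6 | Q CAS | counter=6 r=(4,5) succ=(1,1) retry=(0,2)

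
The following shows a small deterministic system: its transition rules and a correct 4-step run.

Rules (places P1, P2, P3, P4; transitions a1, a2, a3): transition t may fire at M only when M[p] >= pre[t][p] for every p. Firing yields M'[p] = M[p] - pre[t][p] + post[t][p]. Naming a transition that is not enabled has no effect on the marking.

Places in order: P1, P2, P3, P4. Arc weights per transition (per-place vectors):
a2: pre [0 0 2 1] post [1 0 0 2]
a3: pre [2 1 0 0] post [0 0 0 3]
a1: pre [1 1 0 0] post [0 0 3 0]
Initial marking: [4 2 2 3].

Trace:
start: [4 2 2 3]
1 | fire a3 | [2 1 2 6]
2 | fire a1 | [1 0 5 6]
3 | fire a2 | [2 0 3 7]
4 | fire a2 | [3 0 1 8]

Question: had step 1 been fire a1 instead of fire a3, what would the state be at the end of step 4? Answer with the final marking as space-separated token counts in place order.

4 0 4 5

(re-executing from step 1 with the substitution; state before step 1: [4 2 2 3])
1 | fire a1 | [3 1 5 3]
2 | fire a1 | [2 0 8 3]
3 | fire a2 | [3 0 6 4]
4 | fire a2 | [4 0 4 5]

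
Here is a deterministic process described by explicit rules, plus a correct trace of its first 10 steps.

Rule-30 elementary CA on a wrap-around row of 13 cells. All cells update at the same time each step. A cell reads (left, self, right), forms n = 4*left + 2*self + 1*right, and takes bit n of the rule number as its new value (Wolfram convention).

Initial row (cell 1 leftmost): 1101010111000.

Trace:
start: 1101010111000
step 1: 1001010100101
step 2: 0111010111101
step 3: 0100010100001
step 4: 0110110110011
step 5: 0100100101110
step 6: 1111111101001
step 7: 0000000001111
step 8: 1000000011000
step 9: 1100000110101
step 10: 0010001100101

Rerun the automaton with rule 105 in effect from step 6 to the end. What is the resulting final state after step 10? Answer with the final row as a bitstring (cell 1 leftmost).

1010110111011

(re-executing steps 6..10 under rule 105; state before step 6: 0100100101110)
step 6: 0000000011010
step 7: 1111111011100
step 8: 1000001110100
step 9: 0011101011000
step 10: 1010110111011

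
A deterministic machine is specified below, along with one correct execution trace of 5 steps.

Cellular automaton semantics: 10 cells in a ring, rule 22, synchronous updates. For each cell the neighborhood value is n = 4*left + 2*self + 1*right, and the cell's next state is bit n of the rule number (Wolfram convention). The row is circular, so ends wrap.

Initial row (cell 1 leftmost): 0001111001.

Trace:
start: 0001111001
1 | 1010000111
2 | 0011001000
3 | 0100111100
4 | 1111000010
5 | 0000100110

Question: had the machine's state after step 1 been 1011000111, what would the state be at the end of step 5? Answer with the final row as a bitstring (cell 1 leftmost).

0111000111

state after step 1 := 1011000111
2 | 0000101000
3 | 0001101100
4 | 0010000010
5 | 0111000111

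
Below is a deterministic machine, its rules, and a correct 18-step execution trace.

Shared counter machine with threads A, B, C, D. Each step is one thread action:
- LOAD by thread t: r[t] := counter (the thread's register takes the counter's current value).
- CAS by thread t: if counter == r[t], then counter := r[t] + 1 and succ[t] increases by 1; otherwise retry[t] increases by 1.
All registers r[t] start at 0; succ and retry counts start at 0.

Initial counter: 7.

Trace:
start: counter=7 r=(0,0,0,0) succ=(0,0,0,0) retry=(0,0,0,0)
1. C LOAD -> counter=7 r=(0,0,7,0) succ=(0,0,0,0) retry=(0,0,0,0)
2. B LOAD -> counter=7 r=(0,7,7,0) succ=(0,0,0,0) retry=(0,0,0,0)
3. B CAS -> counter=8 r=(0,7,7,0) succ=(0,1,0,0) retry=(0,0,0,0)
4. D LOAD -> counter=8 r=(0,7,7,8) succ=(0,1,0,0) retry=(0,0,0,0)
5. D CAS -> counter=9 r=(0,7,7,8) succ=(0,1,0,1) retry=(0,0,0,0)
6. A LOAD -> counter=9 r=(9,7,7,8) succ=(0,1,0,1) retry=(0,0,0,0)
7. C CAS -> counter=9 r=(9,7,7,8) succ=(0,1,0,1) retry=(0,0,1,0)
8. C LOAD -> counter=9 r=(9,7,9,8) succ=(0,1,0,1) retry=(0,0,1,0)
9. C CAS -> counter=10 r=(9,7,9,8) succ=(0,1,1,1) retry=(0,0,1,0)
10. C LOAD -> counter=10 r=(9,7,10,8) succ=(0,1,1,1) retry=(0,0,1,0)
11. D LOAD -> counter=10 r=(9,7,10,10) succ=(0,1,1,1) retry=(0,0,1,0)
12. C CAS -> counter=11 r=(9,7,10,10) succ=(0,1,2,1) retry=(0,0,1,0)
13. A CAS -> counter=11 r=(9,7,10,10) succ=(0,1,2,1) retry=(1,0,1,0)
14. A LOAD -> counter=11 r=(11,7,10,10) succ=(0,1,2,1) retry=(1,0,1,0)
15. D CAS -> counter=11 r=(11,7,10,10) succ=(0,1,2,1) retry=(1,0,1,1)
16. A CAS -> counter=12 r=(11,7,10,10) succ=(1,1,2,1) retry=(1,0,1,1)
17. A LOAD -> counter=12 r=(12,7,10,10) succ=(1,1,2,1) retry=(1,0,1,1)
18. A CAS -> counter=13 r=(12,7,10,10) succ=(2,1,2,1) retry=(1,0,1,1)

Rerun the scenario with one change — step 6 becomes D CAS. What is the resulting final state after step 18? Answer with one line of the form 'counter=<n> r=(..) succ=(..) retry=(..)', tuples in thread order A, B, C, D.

counter=13 r=(12,7,10,10) succ=(2,1,2,1) retry=(1,0,1,2)

(re-executing from step 6 with the substitution; state before step 6: counter=9 r=(0,7,7,8) succ=(0,1,0,1) retry=(0,0,0,0))
6. D CAS -> counter=9 r=(0,7,7,8) succ=(0,1,0,1) retry=(0,0,0,1)
7. C CAS -> counter=9 r=(0,7,7,8) succ=(0,1,0,1) retry=(0,0,1,1)
8. C LOAD -> counter=9 r=(0,7,9,8) succ=(0,1,0,1) retry=(0,0,1,1)
9. C CAS -> counter=10 r=(0,7,9,8) succ=(0,1,1,1) retry=(0,0,1,1)
10. C LOAD -> counter=10 r=(0,7,10,8) succ=(0,1,1,1) retry=(0,0,1,1)
11. D LOAD -> counter=10 r=(0,7,10,10) succ=(0,1,1,1) retry=(0,0,1,1)
12. C CAS -> counter=11 r=(0,7,10,10) succ=(0,1,2,1) retry=(0,0,1,1)
13. A CAS -> counter=11 r=(0,7,10,10) succ=(0,1,2,1) retry=(1,0,1,1)
14. A LOAD -> counter=11 r=(11,7,10,10) succ=(0,1,2,1) retry=(1,0,1,1)
15. D CAS -> counter=11 r=(11,7,10,10) succ=(0,1,2,1) retry=(1,0,1,2)
16. A CAS -> counter=12 r=(11,7,10,10) succ=(1,1,2,1) retry=(1,0,1,2)
17. A LOAD -> counter=12 r=(12,7,10,10) succ=(1,1,2,1) retry=(1,0,1,2)
18. A CAS -> counter=13 r=(12,7,10,10) succ=(2,1,2,1) retry=(1,0,1,2)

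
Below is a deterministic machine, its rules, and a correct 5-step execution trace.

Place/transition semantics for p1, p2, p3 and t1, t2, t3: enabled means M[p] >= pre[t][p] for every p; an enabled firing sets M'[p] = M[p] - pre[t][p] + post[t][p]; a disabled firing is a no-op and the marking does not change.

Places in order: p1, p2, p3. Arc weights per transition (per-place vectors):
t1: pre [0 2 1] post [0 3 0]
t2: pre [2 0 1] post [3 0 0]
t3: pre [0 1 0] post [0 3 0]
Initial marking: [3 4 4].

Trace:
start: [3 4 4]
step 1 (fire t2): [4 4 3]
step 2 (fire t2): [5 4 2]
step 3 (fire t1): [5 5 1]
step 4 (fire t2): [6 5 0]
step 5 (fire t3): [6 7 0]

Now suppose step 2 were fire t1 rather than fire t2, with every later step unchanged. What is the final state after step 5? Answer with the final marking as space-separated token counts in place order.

(re-executing from step 2 with the substitution; state before step 2: [4 4 3])
step 2 (fire t1): [4 5 2]
step 3 (fire t1): [4 6 1]
step 4 (fire t2): [5 6 0]
step 5 (fire t3): [5 8 0]

5 8 0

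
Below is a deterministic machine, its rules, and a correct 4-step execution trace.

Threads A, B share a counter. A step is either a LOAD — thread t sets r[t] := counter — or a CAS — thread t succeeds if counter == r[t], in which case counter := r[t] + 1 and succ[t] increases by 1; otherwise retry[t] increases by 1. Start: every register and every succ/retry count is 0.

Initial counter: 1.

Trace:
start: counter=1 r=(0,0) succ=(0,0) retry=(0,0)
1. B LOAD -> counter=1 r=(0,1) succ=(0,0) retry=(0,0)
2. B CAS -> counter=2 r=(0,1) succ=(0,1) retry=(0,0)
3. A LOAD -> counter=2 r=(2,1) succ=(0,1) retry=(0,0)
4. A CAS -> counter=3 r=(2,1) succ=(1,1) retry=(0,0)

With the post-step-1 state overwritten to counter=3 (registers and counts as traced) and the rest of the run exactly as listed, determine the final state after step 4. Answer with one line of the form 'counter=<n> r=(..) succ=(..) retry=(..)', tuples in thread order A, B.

counter=4 r=(3,1) succ=(1,0) retry=(0,1)

state after step 1 := counter=3 r=(0,1) succ=(0,0) retry=(0,0)
2. B CAS -> counter=3 r=(0,1) succ=(0,0) retry=(0,1)
3. A LOAD -> counter=3 r=(3,1) succ=(0,0) retry=(0,1)
4. A CAS -> counter=4 r=(3,1) succ=(1,0) retry=(0,1)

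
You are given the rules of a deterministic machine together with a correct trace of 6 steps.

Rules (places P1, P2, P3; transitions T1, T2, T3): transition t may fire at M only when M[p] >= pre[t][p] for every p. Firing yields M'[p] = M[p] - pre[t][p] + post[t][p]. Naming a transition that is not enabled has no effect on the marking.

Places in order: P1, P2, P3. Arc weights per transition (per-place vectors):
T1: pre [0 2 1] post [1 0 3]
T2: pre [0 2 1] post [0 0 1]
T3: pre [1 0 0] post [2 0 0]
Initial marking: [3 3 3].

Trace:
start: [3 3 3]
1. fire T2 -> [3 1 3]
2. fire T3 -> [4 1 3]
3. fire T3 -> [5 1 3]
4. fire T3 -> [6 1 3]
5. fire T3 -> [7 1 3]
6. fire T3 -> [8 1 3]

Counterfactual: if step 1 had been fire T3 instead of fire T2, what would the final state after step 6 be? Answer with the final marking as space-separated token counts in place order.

(re-executing from step 1 with the substitution; state before step 1: [3 3 3])
1. fire T3 -> [4 3 3]
2. fire T3 -> [5 3 3]
3. fire T3 -> [6 3 3]
4. fire T3 -> [7 3 3]
5. fire T3 -> [8 3 3]
6. fire T3 -> [9 3 3]

9 3 3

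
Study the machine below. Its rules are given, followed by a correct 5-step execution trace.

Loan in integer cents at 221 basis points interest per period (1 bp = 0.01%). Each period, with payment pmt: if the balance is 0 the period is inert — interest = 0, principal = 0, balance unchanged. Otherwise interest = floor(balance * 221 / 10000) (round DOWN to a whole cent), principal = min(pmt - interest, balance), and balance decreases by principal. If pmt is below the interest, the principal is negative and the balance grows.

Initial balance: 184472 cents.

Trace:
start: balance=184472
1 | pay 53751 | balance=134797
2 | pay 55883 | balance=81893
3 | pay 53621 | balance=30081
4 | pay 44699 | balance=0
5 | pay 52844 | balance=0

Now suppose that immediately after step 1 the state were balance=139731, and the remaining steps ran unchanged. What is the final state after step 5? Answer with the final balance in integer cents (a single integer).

state after step 1 := balance=139731
2 | pay 55883 | balance=86936
3 | pay 53621 | balance=35236
4 | pay 44699 | balance=0
5 | pay 52844 | balance=0

0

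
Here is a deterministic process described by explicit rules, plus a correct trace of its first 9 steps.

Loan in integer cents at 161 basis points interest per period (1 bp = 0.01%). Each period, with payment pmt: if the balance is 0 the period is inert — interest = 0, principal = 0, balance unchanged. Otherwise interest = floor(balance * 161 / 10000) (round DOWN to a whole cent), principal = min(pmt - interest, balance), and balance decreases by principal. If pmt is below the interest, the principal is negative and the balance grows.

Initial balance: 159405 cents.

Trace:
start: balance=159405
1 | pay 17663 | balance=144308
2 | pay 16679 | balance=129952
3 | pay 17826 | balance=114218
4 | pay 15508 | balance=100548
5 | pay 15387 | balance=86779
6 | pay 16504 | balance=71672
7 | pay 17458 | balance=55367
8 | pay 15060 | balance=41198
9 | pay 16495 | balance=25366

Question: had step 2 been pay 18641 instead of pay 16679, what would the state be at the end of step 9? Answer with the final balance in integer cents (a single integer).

(re-executing from step 2 with the substitution; state before step 2: balance=144308)
2 | pay 18641 | balance=127990
3 | pay 17826 | balance=112224
4 | pay 15508 | balance=98522
5 | pay 15387 | balance=84721
6 | pay 16504 | balance=69581
7 | pay 17458 | balance=53243
8 | pay 15060 | balance=39040
9 | pay 16495 | balance=23173

23173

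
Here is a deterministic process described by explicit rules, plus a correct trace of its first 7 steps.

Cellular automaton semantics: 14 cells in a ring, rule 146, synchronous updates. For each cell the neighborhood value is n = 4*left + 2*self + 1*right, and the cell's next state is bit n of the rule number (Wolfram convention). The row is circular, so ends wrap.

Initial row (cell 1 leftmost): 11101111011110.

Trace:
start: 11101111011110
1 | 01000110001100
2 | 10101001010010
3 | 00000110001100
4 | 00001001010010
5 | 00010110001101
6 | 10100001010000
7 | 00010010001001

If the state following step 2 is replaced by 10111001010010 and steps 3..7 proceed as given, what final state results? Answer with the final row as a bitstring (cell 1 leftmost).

00010000001000

state after step 2 := 10111001010010
3 | 00010110001100
4 | 00100001010010
5 | 01010010001101
6 | 00001101010000
7 | 00010000001000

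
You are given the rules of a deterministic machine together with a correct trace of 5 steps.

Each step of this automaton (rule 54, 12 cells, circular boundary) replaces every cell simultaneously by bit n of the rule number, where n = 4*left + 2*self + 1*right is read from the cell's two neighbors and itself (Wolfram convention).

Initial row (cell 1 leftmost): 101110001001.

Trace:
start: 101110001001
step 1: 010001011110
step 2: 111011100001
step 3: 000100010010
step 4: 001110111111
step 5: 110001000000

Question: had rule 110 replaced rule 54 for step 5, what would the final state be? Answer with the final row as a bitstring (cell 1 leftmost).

011011100001

(re-executing step 5 under rule 110; state before step 5: 001110111111)
step 5: 011011100001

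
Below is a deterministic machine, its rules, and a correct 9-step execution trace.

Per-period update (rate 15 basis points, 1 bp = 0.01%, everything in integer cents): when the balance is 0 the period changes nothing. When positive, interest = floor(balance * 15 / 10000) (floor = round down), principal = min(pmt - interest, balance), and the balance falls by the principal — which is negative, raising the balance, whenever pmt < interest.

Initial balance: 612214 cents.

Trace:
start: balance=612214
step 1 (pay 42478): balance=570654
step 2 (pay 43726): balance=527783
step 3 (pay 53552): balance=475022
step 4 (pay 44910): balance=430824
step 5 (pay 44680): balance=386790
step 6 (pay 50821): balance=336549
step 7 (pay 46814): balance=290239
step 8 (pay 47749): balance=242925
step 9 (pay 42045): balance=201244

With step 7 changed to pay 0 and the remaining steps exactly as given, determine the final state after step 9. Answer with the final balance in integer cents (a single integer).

248198

(re-executing from step 7 with the substitution; state before step 7: balance=336549)
step 7 (pay 0): balance=337053
step 8 (pay 47749): balance=289809
step 9 (pay 42045): balance=248198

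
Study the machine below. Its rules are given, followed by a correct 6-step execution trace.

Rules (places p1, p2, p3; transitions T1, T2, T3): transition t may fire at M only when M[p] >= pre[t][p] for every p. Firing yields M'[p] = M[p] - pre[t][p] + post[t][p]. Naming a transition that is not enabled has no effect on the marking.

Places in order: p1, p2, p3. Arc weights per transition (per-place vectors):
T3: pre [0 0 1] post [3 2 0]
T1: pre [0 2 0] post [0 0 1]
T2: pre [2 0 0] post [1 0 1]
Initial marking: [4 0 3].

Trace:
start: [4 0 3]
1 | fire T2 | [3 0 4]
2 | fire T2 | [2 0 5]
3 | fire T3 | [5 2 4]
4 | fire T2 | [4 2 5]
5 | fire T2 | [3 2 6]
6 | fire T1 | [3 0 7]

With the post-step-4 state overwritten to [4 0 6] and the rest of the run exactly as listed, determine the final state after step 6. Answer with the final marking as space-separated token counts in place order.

state after step 4 := [4 0 6]
5 | fire T2 | [3 0 7]
6 | fire T1 | [3 0 7]

3 0 7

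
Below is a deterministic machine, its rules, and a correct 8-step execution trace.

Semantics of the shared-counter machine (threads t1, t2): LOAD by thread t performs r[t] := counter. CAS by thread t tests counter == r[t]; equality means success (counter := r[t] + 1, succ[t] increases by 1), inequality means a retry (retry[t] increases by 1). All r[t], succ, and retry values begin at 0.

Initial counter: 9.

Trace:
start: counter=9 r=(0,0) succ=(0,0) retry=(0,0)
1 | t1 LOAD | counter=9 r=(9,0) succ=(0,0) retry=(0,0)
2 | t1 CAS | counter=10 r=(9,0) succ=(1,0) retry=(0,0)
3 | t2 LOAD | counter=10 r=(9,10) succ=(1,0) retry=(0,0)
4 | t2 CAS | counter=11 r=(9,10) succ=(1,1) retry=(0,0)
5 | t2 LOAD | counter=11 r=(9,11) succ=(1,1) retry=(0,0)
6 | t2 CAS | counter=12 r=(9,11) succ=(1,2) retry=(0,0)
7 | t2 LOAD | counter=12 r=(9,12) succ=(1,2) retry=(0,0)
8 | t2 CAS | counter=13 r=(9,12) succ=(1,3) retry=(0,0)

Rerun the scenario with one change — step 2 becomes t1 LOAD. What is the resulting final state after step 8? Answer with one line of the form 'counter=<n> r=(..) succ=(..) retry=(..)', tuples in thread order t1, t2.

counter=12 r=(9,11) succ=(0,3) retry=(0,0)

(re-executing from step 2 with the substitution; state before step 2: counter=9 r=(9,0) succ=(0,0) retry=(0,0))
2 | t1 LOAD | counter=9 r=(9,0) succ=(0,0) retry=(0,0)
3 | t2 LOAD | counter=9 r=(9,9) succ=(0,0) retry=(0,0)
4 | t2 CAS | counter=10 r=(9,9) succ=(0,1) retry=(0,0)
5 | t2 LOAD | counter=10 r=(9,10) succ=(0,1) retry=(0,0)
6 | t2 CAS | counter=11 r=(9,10) succ=(0,2) retry=(0,0)
7 | t2 LOAD | counter=11 r=(9,11) succ=(0,2) retry=(0,0)
8 | t2 CAS | counter=12 r=(9,11) succ=(0,3) retry=(0,0)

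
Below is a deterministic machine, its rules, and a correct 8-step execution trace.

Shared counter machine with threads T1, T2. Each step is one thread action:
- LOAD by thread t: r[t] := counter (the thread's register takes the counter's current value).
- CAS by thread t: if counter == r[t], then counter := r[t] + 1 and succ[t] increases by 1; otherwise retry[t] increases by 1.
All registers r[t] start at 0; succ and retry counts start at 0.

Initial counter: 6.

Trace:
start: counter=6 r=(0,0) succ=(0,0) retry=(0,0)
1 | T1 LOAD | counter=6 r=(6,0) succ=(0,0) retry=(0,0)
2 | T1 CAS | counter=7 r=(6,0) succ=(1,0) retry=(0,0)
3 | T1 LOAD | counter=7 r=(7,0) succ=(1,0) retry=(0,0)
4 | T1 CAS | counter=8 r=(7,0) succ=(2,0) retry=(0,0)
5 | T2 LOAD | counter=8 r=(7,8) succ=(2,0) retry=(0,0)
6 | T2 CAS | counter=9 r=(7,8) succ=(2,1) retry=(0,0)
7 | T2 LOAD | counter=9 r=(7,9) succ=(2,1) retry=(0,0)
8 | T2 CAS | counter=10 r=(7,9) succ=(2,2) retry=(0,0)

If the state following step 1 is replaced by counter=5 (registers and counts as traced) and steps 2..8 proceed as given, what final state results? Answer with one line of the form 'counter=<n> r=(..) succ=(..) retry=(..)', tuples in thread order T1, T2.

state after step 1 := counter=5 r=(6,0) succ=(0,0) retry=(0,0)
2 | T1 CAS | counter=5 r=(6,0) succ=(0,0) retry=(1,0)
3 | T1 LOAD | counter=5 r=(5,0) succ=(0,0) retry=(1,0)
4 | T1 CAS | counter=6 r=(5,0) succ=(1,0) retry=(1,0)
5 | T2 LOAD | counter=6 r=(5,6) succ=(1,0) retry=(1,0)
6 | T2 CAS | counter=7 r=(5,6) succ=(1,1) retry=(1,0)
7 | T2 LOAD | counter=7 r=(5,7) succ=(1,1) retry=(1,0)
8 | T2 CAS | counter=8 r=(5,7) succ=(1,2) retry=(1,0)

counter=8 r=(5,7) succ=(1,2) retry=(1,0)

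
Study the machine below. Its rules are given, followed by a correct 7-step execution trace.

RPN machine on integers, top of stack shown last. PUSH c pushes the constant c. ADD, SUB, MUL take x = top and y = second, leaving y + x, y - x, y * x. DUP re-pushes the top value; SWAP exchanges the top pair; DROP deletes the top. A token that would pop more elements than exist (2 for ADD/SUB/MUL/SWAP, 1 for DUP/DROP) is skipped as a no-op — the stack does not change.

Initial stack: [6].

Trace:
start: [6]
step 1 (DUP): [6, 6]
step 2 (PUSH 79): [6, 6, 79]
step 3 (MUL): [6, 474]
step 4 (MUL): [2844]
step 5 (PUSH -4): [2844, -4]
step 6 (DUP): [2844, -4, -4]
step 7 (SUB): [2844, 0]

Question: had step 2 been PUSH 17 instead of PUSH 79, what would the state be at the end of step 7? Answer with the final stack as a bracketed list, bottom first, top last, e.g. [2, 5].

(re-executing from step 2 with the substitution; state before step 2: [6, 6])
step 2 (PUSH 17): [6, 6, 17]
step 3 (MUL): [6, 102]
step 4 (MUL): [612]
step 5 (PUSH -4): [612, -4]
step 6 (DUP): [612, -4, -4]
step 7 (SUB): [612, 0]

[612, 0]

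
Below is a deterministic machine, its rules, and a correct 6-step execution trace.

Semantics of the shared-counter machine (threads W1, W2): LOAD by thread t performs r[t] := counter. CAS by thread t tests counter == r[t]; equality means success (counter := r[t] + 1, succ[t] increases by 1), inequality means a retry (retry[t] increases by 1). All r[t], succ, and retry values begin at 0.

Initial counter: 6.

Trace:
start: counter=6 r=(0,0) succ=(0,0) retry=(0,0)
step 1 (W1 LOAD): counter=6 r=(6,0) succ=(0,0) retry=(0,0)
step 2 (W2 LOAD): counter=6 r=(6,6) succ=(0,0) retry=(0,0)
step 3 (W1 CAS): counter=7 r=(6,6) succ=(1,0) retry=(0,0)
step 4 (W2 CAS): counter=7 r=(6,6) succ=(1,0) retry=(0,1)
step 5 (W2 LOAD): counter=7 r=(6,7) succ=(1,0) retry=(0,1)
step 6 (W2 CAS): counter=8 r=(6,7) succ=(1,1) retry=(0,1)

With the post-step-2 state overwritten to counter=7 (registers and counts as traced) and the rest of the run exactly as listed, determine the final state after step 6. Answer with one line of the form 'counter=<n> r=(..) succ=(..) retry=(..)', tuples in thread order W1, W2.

counter=8 r=(6,7) succ=(0,1) retry=(1,1)

state after step 2 := counter=7 r=(6,6) succ=(0,0) retry=(0,0)
step 3 (W1 CAS): counter=7 r=(6,6) succ=(0,0) retry=(1,0)
step 4 (W2 CAS): counter=7 r=(6,6) succ=(0,0) retry=(1,1)
step 5 (W2 LOAD): counter=7 r=(6,7) succ=(0,0) retry=(1,1)
step 6 (W2 CAS): counter=8 r=(6,7) succ=(0,1) retry=(1,1)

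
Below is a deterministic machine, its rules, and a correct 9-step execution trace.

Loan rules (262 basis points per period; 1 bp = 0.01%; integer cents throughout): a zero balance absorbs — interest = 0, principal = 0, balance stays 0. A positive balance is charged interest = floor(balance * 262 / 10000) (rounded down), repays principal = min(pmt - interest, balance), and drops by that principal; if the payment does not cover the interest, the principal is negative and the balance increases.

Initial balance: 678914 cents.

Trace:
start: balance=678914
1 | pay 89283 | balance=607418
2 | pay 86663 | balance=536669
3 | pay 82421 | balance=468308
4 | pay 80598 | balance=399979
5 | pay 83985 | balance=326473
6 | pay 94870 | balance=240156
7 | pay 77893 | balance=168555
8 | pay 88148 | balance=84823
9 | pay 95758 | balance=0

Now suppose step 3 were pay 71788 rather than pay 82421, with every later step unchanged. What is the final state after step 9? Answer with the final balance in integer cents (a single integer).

3705

(re-executing from step 3 with the substitution; state before step 3: balance=536669)
3 | pay 71788 | balance=478941
4 | pay 80598 | balance=410891
5 | pay 83985 | balance=337671
6 | pay 94870 | balance=251647
7 | pay 77893 | balance=180347
8 | pay 88148 | balance=96924
9 | pay 95758 | balance=3705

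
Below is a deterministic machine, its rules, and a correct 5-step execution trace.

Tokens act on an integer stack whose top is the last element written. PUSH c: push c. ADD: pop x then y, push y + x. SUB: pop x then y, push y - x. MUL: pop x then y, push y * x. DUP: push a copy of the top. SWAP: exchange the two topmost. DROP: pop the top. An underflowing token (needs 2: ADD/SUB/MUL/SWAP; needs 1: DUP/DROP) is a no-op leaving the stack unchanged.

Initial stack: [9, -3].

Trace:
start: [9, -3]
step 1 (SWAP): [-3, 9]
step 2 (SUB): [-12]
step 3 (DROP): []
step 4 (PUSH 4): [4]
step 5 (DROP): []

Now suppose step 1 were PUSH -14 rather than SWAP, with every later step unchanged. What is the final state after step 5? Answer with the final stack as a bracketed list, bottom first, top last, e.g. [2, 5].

(re-executing from step 1 with the substitution; state before step 1: [9, -3])
step 1 (PUSH -14): [9, -3, -14]
step 2 (SUB): [9, 11]
step 3 (DROP): [9]
step 4 (PUSH 4): [9, 4]
step 5 (DROP): [9]

[9]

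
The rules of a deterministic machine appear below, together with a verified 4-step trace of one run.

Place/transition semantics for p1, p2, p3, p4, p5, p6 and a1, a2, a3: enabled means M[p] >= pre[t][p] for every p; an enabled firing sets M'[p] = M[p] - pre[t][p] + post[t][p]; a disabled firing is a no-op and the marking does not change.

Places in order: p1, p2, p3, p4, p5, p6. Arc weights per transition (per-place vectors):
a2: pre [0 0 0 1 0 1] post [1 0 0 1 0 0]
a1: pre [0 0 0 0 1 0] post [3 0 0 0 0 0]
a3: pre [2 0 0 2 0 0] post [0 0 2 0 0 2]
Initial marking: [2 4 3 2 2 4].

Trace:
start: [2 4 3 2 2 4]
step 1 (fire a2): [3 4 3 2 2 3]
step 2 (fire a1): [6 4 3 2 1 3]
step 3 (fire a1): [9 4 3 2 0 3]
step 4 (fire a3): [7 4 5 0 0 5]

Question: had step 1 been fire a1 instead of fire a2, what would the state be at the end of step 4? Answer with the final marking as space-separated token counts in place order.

(re-executing from step 1 with the substitution; state before step 1: [2 4 3 2 2 4])
step 1 (fire a1): [5 4 3 2 1 4]
step 2 (fire a1): [8 4 3 2 0 4]
step 3 (fire a1): [8 4 3 2 0 4]
step 4 (fire a3): [6 4 5 0 0 6]

6 4 5 0 0 6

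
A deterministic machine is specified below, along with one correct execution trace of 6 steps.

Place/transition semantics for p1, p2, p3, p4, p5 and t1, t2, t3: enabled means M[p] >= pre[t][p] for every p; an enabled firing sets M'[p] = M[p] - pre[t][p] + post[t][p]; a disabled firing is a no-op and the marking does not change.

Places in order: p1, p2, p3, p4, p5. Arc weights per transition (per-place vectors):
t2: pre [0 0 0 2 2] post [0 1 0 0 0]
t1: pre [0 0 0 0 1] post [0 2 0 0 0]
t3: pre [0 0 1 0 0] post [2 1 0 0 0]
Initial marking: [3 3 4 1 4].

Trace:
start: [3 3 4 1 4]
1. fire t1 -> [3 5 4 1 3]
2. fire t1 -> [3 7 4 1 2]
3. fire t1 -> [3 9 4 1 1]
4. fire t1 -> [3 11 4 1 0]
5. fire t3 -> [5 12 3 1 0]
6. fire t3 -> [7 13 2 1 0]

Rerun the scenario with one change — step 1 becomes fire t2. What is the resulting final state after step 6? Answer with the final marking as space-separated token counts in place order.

(re-executing from step 1 with the substitution; state before step 1: [3 3 4 1 4])
1. fire t2 -> [3 3 4 1 4]
2. fire t1 -> [3 5 4 1 3]
3. fire t1 -> [3 7 4 1 2]
4. fire t1 -> [3 9 4 1 1]
5. fire t3 -> [5 10 3 1 1]
6. fire t3 -> [7 11 2 1 1]

7 11 2 1 1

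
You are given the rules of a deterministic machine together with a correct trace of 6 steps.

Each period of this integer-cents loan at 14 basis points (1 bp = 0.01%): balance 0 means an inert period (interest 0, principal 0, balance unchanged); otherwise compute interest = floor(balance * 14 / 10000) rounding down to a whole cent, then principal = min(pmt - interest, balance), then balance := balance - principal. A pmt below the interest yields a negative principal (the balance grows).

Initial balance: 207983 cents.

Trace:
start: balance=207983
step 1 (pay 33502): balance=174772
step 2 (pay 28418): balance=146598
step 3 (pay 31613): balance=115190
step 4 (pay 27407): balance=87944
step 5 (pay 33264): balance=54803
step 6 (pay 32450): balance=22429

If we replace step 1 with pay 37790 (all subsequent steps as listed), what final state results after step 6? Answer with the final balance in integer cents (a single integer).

(re-executing from step 1 with the substitution; state before step 1: balance=207983)
step 1 (pay 37790): balance=170484
step 2 (pay 28418): balance=142304
step 3 (pay 31613): balance=110890
step 4 (pay 27407): balance=83638
step 5 (pay 33264): balance=50491
step 6 (pay 32450): balance=18111

18111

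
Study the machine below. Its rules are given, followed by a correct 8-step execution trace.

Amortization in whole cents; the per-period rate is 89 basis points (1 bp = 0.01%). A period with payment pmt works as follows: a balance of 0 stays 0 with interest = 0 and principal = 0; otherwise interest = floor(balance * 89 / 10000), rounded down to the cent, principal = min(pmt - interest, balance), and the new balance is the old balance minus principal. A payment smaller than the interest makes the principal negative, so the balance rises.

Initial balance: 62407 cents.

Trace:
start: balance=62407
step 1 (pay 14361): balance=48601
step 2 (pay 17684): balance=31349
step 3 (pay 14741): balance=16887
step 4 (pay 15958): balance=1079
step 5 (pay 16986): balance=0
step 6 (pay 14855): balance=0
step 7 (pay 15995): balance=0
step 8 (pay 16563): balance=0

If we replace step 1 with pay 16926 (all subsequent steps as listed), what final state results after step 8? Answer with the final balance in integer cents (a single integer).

(re-executing from step 1 with the substitution; state before step 1: balance=62407)
step 1 (pay 16926): balance=46036
step 2 (pay 17684): balance=28761
step 3 (pay 14741): balance=14275
step 4 (pay 15958): balance=0
step 5 (pay 16986): balance=0
step 6 (pay 14855): balance=0
step 7 (pay 15995): balance=0
step 8 (pay 16563): balance=0

0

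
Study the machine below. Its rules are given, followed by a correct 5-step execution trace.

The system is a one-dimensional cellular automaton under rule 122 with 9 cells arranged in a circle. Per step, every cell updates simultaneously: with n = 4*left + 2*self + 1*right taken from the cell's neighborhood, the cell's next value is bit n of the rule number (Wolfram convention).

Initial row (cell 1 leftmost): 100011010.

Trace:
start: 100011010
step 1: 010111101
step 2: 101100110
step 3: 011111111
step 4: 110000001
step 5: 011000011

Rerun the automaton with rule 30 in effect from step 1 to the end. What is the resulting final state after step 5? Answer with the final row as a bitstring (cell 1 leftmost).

010011001

(re-executing steps 1..5 under rule 30; state before step 1: 100011010)
step 1: 110110010
step 2: 100101110
step 3: 111101000
step 4: 100001101
step 5: 010011001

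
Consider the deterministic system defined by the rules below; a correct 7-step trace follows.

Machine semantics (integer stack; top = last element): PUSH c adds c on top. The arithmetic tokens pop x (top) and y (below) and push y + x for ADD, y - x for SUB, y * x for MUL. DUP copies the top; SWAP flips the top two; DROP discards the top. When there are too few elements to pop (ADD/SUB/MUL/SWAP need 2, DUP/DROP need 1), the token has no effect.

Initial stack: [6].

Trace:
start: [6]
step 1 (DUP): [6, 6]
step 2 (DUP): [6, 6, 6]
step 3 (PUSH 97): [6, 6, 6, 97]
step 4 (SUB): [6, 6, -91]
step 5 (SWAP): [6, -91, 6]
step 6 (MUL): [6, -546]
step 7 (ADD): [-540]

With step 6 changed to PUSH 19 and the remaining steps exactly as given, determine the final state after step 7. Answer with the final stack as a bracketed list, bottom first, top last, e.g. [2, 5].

[6, -91, 25]

(re-executing from step 6 with the substitution; state before step 6: [6, -91, 6])
step 6 (PUSH 19): [6, -91, 6, 19]
step 7 (ADD): [6, -91, 25]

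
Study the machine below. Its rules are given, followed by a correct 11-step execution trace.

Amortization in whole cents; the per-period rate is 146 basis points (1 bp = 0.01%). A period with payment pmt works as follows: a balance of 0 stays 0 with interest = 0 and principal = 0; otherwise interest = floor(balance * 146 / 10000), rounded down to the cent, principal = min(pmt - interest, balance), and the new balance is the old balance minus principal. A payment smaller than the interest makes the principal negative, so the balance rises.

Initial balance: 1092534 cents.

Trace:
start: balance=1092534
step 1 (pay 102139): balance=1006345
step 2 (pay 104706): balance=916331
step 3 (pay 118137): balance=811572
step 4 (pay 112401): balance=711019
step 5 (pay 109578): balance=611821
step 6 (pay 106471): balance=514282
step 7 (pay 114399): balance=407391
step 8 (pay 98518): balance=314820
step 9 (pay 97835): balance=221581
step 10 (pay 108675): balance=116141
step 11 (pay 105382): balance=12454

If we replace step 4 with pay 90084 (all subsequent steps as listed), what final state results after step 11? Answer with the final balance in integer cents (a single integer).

(re-executing from step 4 with the substitution; state before step 4: balance=811572)
step 4 (pay 90084): balance=733336
step 5 (pay 109578): balance=634464
step 6 (pay 106471): balance=537256
step 7 (pay 114399): balance=430700
step 8 (pay 98518): balance=338470
step 9 (pay 97835): balance=245576
step 10 (pay 108675): balance=140486
step 11 (pay 105382): balance=37155

37155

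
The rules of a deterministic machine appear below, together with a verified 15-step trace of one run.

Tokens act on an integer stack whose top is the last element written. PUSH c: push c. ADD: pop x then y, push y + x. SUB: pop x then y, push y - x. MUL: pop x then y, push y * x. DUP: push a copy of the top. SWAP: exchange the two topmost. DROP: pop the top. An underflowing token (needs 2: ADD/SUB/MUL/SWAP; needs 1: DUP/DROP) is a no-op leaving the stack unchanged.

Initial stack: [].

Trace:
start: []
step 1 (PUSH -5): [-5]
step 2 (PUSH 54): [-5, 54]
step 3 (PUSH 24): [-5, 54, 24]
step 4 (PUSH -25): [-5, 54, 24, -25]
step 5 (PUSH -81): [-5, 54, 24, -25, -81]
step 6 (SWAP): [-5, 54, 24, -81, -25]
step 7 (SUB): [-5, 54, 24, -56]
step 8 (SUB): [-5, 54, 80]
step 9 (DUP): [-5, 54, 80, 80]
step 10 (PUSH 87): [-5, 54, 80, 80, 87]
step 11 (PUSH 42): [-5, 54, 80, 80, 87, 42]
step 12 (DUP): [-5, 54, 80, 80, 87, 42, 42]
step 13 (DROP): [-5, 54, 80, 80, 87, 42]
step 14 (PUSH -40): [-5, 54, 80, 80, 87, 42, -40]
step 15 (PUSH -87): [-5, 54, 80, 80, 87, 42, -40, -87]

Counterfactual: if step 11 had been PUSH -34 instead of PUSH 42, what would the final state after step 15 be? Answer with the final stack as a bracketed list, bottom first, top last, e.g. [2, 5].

[-5, 54, 80, 80, 87, -34, -40, -87]

(re-executing from step 11 with the substitution; state before step 11: [-5, 54, 80, 80, 87])
step 11 (PUSH -34): [-5, 54, 80, 80, 87, -34]
step 12 (DUP): [-5, 54, 80, 80, 87, -34, -34]
step 13 (DROP): [-5, 54, 80, 80, 87, -34]
step 14 (PUSH -40): [-5, 54, 80, 80, 87, -34, -40]
step 15 (PUSH -87): [-5, 54, 80, 80, 87, -34, -40, -87]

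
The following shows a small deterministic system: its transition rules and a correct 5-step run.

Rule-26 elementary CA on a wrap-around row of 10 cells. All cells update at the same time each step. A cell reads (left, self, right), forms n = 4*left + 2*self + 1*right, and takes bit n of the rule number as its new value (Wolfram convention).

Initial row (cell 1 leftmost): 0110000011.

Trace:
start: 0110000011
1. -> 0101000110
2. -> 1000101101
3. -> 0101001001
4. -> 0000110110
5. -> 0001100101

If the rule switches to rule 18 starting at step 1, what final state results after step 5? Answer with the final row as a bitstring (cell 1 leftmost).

(re-executing steps 1..5 under rule 18; state before step 1: 0110000011)
1. -> 0001000100
2. -> 0010101010
3. -> 0100000001
4. -> 0010000010
5. -> 0101000101

0101000101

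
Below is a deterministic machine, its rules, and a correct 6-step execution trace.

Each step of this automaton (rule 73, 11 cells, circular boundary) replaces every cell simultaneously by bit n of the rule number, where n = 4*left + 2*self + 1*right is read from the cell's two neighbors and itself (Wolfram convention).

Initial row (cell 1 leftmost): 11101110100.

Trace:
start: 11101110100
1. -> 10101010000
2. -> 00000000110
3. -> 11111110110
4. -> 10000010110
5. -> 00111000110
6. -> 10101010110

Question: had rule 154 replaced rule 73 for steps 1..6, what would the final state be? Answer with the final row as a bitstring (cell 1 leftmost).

(re-executing steps 1..6 under rule 154; state before step 1: 11101110100)
1. -> 11001100011
2. -> 10111010111
3. -> 00110000111
4. -> 11101001110
5. -> 11000111100
6. -> 10101111011

10101111011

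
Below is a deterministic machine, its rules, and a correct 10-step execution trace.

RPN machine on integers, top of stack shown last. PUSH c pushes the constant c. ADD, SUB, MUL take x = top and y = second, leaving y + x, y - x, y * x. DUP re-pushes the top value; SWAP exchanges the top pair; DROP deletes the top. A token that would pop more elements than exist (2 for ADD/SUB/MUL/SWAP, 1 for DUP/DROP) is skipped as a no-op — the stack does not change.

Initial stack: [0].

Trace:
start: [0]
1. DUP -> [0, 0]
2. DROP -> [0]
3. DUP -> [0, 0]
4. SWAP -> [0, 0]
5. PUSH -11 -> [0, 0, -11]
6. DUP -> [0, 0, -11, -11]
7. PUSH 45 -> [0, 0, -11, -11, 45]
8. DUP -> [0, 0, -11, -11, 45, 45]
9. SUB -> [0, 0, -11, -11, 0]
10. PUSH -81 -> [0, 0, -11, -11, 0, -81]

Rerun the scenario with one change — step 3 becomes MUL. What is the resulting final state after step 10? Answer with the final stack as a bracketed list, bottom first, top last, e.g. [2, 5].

(re-executing from step 3 with the substitution; state before step 3: [0])
3. MUL -> [0]
4. SWAP -> [0]
5. PUSH -11 -> [0, -11]
6. DUP -> [0, -11, -11]
7. PUSH 45 -> [0, -11, -11, 45]
8. DUP -> [0, -11, -11, 45, 45]
9. SUB -> [0, -11, -11, 0]
10. PUSH -81 -> [0, -11, -11, 0, -81]

[0, -11, -11, 0, -81]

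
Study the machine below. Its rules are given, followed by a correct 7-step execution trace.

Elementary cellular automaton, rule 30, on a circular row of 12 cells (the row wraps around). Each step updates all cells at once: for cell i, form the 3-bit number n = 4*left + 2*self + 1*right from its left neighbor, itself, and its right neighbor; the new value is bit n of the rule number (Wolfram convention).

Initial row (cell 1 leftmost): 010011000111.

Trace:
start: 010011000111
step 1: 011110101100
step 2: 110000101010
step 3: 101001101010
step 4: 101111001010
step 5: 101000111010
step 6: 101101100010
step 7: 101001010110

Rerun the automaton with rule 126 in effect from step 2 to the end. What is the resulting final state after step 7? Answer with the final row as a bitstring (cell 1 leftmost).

(re-executing steps 2..7 under rule 126; state before step 2: 011110101100)
step 2: 110011111110
step 3: 111110000011
step 4: 000011000110
step 5: 000111101111
step 6: 101100111001
step 7: 111111101111

111111101111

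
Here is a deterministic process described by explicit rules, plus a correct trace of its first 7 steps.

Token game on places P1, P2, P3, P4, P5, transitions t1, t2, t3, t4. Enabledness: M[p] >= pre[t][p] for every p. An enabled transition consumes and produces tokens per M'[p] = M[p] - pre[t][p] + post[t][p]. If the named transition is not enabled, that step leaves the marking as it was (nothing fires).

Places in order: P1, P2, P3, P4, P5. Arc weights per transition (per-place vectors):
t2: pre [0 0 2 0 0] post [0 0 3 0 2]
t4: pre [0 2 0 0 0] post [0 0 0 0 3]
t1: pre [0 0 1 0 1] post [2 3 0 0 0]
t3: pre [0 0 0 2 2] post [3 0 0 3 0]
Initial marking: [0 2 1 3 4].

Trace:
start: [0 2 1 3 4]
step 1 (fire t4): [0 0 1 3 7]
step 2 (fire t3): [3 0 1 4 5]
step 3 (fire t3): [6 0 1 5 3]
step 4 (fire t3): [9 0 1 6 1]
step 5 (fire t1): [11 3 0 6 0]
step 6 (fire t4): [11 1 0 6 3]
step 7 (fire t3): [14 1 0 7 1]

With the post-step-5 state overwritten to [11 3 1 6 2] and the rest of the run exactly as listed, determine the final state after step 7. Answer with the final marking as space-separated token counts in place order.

state after step 5 := [11 3 1 6 2]
step 6 (fire t4): [11 1 1 6 5]
step 7 (fire t3): [14 1 1 7 3]

14 1 1 7 3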